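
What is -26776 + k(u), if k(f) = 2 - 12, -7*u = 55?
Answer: -26786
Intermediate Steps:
u = -55/7 (u = -⅐*55 = -55/7 ≈ -7.8571)
k(f) = -10
-26776 + k(u) = -26776 - 10 = -26786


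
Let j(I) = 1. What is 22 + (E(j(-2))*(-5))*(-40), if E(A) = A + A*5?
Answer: 1222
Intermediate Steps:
E(A) = 6*A (E(A) = A + 5*A = 6*A)
22 + (E(j(-2))*(-5))*(-40) = 22 + ((6*1)*(-5))*(-40) = 22 + (6*(-5))*(-40) = 22 - 30*(-40) = 22 + 1200 = 1222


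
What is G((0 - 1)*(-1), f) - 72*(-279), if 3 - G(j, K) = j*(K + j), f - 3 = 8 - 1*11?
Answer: 20090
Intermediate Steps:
f = 0 (f = 3 + (8 - 1*11) = 3 + (8 - 11) = 3 - 3 = 0)
G(j, K) = 3 - j*(K + j)
G((0 - 1)*(-1), f) - 72*(-279) = (3 - ((0 - 1)*(-1))**2 - 1*0*(0 - 1)*(-1)) - 72*(-279) = (3 - (-1*(-1))**2 - 1*0*(-1*(-1))) + 20088 = (3 - 1*1**2 - 1*0*1) + 20088 = (3 - 1*1 + 0) + 20088 = (3 - 1 + 0) + 20088 = 2 + 20088 = 20090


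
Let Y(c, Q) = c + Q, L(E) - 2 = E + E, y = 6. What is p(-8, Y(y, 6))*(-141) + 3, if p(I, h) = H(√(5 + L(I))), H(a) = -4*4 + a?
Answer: 2259 - 423*I ≈ 2259.0 - 423.0*I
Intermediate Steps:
L(E) = 2 + 2*E (L(E) = 2 + (E + E) = 2 + 2*E)
H(a) = -16 + a
Y(c, Q) = Q + c
p(I, h) = -16 + √(7 + 2*I) (p(I, h) = -16 + √(5 + (2 + 2*I)) = -16 + √(7 + 2*I))
p(-8, Y(y, 6))*(-141) + 3 = (-16 + √(7 + 2*(-8)))*(-141) + 3 = (-16 + √(7 - 16))*(-141) + 3 = (-16 + √(-9))*(-141) + 3 = (-16 + 3*I)*(-141) + 3 = (2256 - 423*I) + 3 = 2259 - 423*I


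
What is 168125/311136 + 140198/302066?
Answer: 47202745589/46991803488 ≈ 1.0045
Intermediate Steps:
168125/311136 + 140198/302066 = 168125*(1/311136) + 140198*(1/302066) = 168125/311136 + 70099/151033 = 47202745589/46991803488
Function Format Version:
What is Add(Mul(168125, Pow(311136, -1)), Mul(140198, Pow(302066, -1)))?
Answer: Rational(47202745589, 46991803488) ≈ 1.0045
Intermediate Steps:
Add(Mul(168125, Pow(311136, -1)), Mul(140198, Pow(302066, -1))) = Add(Mul(168125, Rational(1, 311136)), Mul(140198, Rational(1, 302066))) = Add(Rational(168125, 311136), Rational(70099, 151033)) = Rational(47202745589, 46991803488)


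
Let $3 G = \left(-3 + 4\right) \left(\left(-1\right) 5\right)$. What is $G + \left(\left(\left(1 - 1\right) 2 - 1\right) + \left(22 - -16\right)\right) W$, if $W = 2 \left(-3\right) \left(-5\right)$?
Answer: $\frac{3325}{3} \approx 1108.3$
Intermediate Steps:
$W = 30$ ($W = \left(-6\right) \left(-5\right) = 30$)
$G = - \frac{5}{3}$ ($G = \frac{\left(-3 + 4\right) \left(\left(-1\right) 5\right)}{3} = \frac{1 \left(-5\right)}{3} = \frac{1}{3} \left(-5\right) = - \frac{5}{3} \approx -1.6667$)
$G + \left(\left(\left(1 - 1\right) 2 - 1\right) + \left(22 - -16\right)\right) W = - \frac{5}{3} + \left(\left(\left(1 - 1\right) 2 - 1\right) + \left(22 - -16\right)\right) 30 = - \frac{5}{3} + \left(\left(0 \cdot 2 - 1\right) + \left(22 + 16\right)\right) 30 = - \frac{5}{3} + \left(\left(0 - 1\right) + 38\right) 30 = - \frac{5}{3} + \left(-1 + 38\right) 30 = - \frac{5}{3} + 37 \cdot 30 = - \frac{5}{3} + 1110 = \frac{3325}{3}$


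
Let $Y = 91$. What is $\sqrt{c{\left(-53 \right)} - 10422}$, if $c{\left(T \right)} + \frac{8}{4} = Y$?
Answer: $i \sqrt{10333} \approx 101.65 i$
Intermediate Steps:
$c{\left(T \right)} = 89$ ($c{\left(T \right)} = -2 + 91 = 89$)
$\sqrt{c{\left(-53 \right)} - 10422} = \sqrt{89 - 10422} = \sqrt{-10333} = i \sqrt{10333}$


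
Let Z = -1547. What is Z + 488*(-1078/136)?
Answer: -92057/17 ≈ -5415.1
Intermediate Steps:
Z + 488*(-1078/136) = -1547 + 488*(-1078/136) = -1547 + 488*(-1078*1/136) = -1547 + 488*(-539/68) = -1547 - 65758/17 = -92057/17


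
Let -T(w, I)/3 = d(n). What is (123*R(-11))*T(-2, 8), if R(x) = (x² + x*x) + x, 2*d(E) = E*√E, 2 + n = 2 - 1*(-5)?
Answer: -426195*√5/2 ≈ -4.7650e+5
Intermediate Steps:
n = 5 (n = -2 + (2 - 1*(-5)) = -2 + (2 + 5) = -2 + 7 = 5)
d(E) = E^(3/2)/2 (d(E) = (E*√E)/2 = E^(3/2)/2)
T(w, I) = -15*√5/2 (T(w, I) = -3*5^(3/2)/2 = -3*5*√5/2 = -15*√5/2)
R(x) = x + 2*x² (R(x) = (x² + x²) + x = 2*x² + x = x + 2*x²)
(123*R(-11))*T(-2, 8) = (123*(-11*(1 + 2*(-11))))*(-15*√5/2) = (123*(-11*(1 - 22)))*(-15*√5/2) = (123*(-11*(-21)))*(-15*√5/2) = (123*231)*(-15*√5/2) = 28413*(-15*√5/2) = -426195*√5/2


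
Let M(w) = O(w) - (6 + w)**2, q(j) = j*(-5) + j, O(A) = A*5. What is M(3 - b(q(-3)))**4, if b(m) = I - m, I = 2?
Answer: 7676563456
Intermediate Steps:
O(A) = 5*A
q(j) = -4*j (q(j) = -5*j + j = -4*j)
b(m) = 2 - m
M(w) = -(6 + w)**2 + 5*w (M(w) = 5*w - (6 + w)**2 = -(6 + w)**2 + 5*w)
M(3 - b(q(-3)))**4 = (-(6 + (3 - (2 - (-4)*(-3))))**2 + 5*(3 - (2 - (-4)*(-3))))**4 = (-(6 + (3 - (2 - 1*12)))**2 + 5*(3 - (2 - 1*12)))**4 = (-(6 + (3 - (2 - 12)))**2 + 5*(3 - (2 - 12)))**4 = (-(6 + (3 - 1*(-10)))**2 + 5*(3 - 1*(-10)))**4 = (-(6 + (3 + 10))**2 + 5*(3 + 10))**4 = (-(6 + 13)**2 + 5*13)**4 = (-1*19**2 + 65)**4 = (-1*361 + 65)**4 = (-361 + 65)**4 = (-296)**4 = 7676563456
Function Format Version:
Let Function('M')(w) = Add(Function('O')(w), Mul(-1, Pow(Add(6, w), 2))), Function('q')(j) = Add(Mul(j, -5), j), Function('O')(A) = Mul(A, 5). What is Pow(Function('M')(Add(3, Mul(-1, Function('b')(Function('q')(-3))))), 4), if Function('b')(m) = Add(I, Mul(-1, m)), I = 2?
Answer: 7676563456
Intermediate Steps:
Function('O')(A) = Mul(5, A)
Function('q')(j) = Mul(-4, j) (Function('q')(j) = Add(Mul(-5, j), j) = Mul(-4, j))
Function('b')(m) = Add(2, Mul(-1, m))
Function('M')(w) = Add(Mul(-1, Pow(Add(6, w), 2)), Mul(5, w)) (Function('M')(w) = Add(Mul(5, w), Mul(-1, Pow(Add(6, w), 2))) = Add(Mul(-1, Pow(Add(6, w), 2)), Mul(5, w)))
Pow(Function('M')(Add(3, Mul(-1, Function('b')(Function('q')(-3))))), 4) = Pow(Add(Mul(-1, Pow(Add(6, Add(3, Mul(-1, Add(2, Mul(-1, Mul(-4, -3)))))), 2)), Mul(5, Add(3, Mul(-1, Add(2, Mul(-1, Mul(-4, -3))))))), 4) = Pow(Add(Mul(-1, Pow(Add(6, Add(3, Mul(-1, Add(2, Mul(-1, 12))))), 2)), Mul(5, Add(3, Mul(-1, Add(2, Mul(-1, 12)))))), 4) = Pow(Add(Mul(-1, Pow(Add(6, Add(3, Mul(-1, Add(2, -12)))), 2)), Mul(5, Add(3, Mul(-1, Add(2, -12))))), 4) = Pow(Add(Mul(-1, Pow(Add(6, Add(3, Mul(-1, -10))), 2)), Mul(5, Add(3, Mul(-1, -10)))), 4) = Pow(Add(Mul(-1, Pow(Add(6, Add(3, 10)), 2)), Mul(5, Add(3, 10))), 4) = Pow(Add(Mul(-1, Pow(Add(6, 13), 2)), Mul(5, 13)), 4) = Pow(Add(Mul(-1, Pow(19, 2)), 65), 4) = Pow(Add(Mul(-1, 361), 65), 4) = Pow(Add(-361, 65), 4) = Pow(-296, 4) = 7676563456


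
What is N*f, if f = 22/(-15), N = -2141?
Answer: 47102/15 ≈ 3140.1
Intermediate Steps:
f = -22/15 (f = 22*(-1/15) = -22/15 ≈ -1.4667)
N*f = -2141*(-22/15) = 47102/15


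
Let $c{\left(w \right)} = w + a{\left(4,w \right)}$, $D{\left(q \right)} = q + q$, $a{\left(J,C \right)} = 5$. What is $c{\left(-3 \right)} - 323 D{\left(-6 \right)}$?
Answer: $3878$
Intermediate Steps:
$D{\left(q \right)} = 2 q$
$c{\left(w \right)} = 5 + w$ ($c{\left(w \right)} = w + 5 = 5 + w$)
$c{\left(-3 \right)} - 323 D{\left(-6 \right)} = \left(5 - 3\right) - 323 \cdot 2 \left(-6\right) = 2 - -3876 = 2 + 3876 = 3878$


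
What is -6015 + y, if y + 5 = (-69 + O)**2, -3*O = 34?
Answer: 3901/9 ≈ 433.44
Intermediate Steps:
O = -34/3 (O = -1/3*34 = -34/3 ≈ -11.333)
y = 58036/9 (y = -5 + (-69 - 34/3)**2 = -5 + (-241/3)**2 = -5 + 58081/9 = 58036/9 ≈ 6448.4)
-6015 + y = -6015 + 58036/9 = 3901/9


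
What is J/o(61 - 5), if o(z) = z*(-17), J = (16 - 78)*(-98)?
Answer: -217/34 ≈ -6.3824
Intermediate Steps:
J = 6076 (J = -62*(-98) = 6076)
o(z) = -17*z
J/o(61 - 5) = 6076/((-17*(61 - 5))) = 6076/((-17*56)) = 6076/(-952) = 6076*(-1/952) = -217/34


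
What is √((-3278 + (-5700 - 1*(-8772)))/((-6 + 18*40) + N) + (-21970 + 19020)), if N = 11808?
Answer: I*√115641001833/6261 ≈ 54.314*I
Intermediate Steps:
√((-3278 + (-5700 - 1*(-8772)))/((-6 + 18*40) + N) + (-21970 + 19020)) = √((-3278 + (-5700 - 1*(-8772)))/((-6 + 18*40) + 11808) + (-21970 + 19020)) = √((-3278 + (-5700 + 8772))/((-6 + 720) + 11808) - 2950) = √((-3278 + 3072)/(714 + 11808) - 2950) = √(-206/12522 - 2950) = √(-206*1/12522 - 2950) = √(-103/6261 - 2950) = √(-18470053/6261) = I*√115641001833/6261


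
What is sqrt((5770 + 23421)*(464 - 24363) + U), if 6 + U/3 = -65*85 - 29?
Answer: I*sqrt(697652389) ≈ 26413.0*I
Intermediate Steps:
U = -16680 (U = -18 + 3*(-65*85 - 29) = -18 + 3*(-5525 - 29) = -18 + 3*(-5554) = -18 - 16662 = -16680)
sqrt((5770 + 23421)*(464 - 24363) + U) = sqrt((5770 + 23421)*(464 - 24363) - 16680) = sqrt(29191*(-23899) - 16680) = sqrt(-697635709 - 16680) = sqrt(-697652389) = I*sqrt(697652389)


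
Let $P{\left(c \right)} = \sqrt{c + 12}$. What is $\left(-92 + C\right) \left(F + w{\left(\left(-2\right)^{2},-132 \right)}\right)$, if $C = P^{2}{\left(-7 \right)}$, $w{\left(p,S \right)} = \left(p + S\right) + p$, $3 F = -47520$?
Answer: $1388868$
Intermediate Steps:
$F = -15840$ ($F = \frac{1}{3} \left(-47520\right) = -15840$)
$P{\left(c \right)} = \sqrt{12 + c}$
$w{\left(p,S \right)} = S + 2 p$ ($w{\left(p,S \right)} = \left(S + p\right) + p = S + 2 p$)
$C = 5$ ($C = \left(\sqrt{12 - 7}\right)^{2} = \left(\sqrt{5}\right)^{2} = 5$)
$\left(-92 + C\right) \left(F + w{\left(\left(-2\right)^{2},-132 \right)}\right) = \left(-92 + 5\right) \left(-15840 - \left(132 - 2 \left(-2\right)^{2}\right)\right) = - 87 \left(-15840 + \left(-132 + 2 \cdot 4\right)\right) = - 87 \left(-15840 + \left(-132 + 8\right)\right) = - 87 \left(-15840 - 124\right) = \left(-87\right) \left(-15964\right) = 1388868$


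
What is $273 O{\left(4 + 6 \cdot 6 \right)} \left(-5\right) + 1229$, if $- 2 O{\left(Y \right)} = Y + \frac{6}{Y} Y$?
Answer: $32624$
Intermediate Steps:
$O{\left(Y \right)} = -3 - \frac{Y}{2}$ ($O{\left(Y \right)} = - \frac{Y + \frac{6}{Y} Y}{2} = - \frac{Y + 6}{2} = - \frac{6 + Y}{2} = -3 - \frac{Y}{2}$)
$273 O{\left(4 + 6 \cdot 6 \right)} \left(-5\right) + 1229 = 273 \left(-3 - \frac{4 + 6 \cdot 6}{2}\right) \left(-5\right) + 1229 = 273 \left(-3 - \frac{4 + 36}{2}\right) \left(-5\right) + 1229 = 273 \left(-3 - 20\right) \left(-5\right) + 1229 = 273 \left(\left(-23\right) \left(-5\right)\right) + 1229 = 273 \cdot 115 + 1229 = 31395 + 1229 = 32624$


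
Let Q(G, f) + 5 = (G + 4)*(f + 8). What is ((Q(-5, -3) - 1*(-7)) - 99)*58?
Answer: -5916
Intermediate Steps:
Q(G, f) = -5 + (4 + G)*(8 + f) (Q(G, f) = -5 + (G + 4)*(f + 8) = -5 + (4 + G)*(8 + f))
((Q(-5, -3) - 1*(-7)) - 99)*58 = (((27 + 4*(-3) + 8*(-5) - 5*(-3)) - 1*(-7)) - 99)*58 = (((27 - 12 - 40 + 15) + 7) - 99)*58 = ((-10 + 7) - 99)*58 = (-3 - 99)*58 = -102*58 = -5916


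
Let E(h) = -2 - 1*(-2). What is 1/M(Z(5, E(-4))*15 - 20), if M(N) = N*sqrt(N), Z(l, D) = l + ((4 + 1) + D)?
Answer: sqrt(130)/16900 ≈ 0.00067466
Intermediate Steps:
E(h) = 0 (E(h) = -2 + 2 = 0)
Z(l, D) = 5 + D + l (Z(l, D) = l + (5 + D) = 5 + D + l)
M(N) = N**(3/2)
1/M(Z(5, E(-4))*15 - 20) = 1/(((5 + 0 + 5)*15 - 20)**(3/2)) = 1/((10*15 - 20)**(3/2)) = 1/((150 - 20)**(3/2)) = 1/(130**(3/2)) = 1/(130*sqrt(130)) = sqrt(130)/16900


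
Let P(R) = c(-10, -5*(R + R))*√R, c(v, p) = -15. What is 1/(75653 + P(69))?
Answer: 75653/5723360884 + 15*√69/5723360884 ≈ 1.3240e-5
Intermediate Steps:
P(R) = -15*√R
1/(75653 + P(69)) = 1/(75653 - 15*√69)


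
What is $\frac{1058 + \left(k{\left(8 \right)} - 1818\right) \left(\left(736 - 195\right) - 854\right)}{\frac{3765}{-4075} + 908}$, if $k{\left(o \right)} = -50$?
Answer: $\frac{477379730}{739267} \approx 645.75$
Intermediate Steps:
$\frac{1058 + \left(k{\left(8 \right)} - 1818\right) \left(\left(736 - 195\right) - 854\right)}{\frac{3765}{-4075} + 908} = \frac{1058 + \left(-50 - 1818\right) \left(\left(736 - 195\right) - 854\right)}{\frac{3765}{-4075} + 908} = \frac{1058 - 1868 \left(\left(736 - 195\right) - 854\right)}{3765 \left(- \frac{1}{4075}\right) + 908} = \frac{1058 - 1868 \left(541 - 854\right)}{- \frac{753}{815} + 908} = \frac{1058 - -584684}{\frac{739267}{815}} = \left(1058 + 584684\right) \frac{815}{739267} = 585742 \cdot \frac{815}{739267} = \frac{477379730}{739267}$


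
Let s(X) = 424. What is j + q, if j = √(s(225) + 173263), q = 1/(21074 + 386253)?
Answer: 1/407327 + √173687 ≈ 416.76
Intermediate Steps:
q = 1/407327 ≈ 2.4550e-6
j = √173687 (j = √(424 + 173263) = √173687 ≈ 416.76)
j + q = √173687 + 1/407327 = 1/407327 + √173687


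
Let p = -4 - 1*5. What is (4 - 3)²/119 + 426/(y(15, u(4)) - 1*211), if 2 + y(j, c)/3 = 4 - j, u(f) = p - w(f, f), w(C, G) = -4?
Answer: -25222/14875 ≈ -1.6956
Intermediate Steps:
p = -9 (p = -4 - 5 = -9)
u(f) = -5 (u(f) = -9 - 1*(-4) = -9 + 4 = -5)
y(j, c) = 6 - 3*j (y(j, c) = -6 + 3*(4 - j) = -6 + (12 - 3*j) = 6 - 3*j)
(4 - 3)²/119 + 426/(y(15, u(4)) - 1*211) = (4 - 3)²/119 + 426/((6 - 3*15) - 1*211) = 1²*(1/119) + 426/((6 - 45) - 211) = 1*(1/119) + 426/(-39 - 211) = 1/119 + 426/(-250) = 1/119 + 426*(-1/250) = 1/119 - 213/125 = -25222/14875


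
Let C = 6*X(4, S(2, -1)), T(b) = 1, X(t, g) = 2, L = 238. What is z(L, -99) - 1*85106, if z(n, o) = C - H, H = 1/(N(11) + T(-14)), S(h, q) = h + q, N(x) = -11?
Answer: -850939/10 ≈ -85094.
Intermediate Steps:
C = 12 (C = 6*2 = 12)
H = -⅒ (H = 1/(-11 + 1) = 1/(-10) = -⅒ ≈ -0.10000)
z(n, o) = 121/10 (z(n, o) = 12 - 1*(-⅒) = 12 + ⅒ = 121/10)
z(L, -99) - 1*85106 = 121/10 - 1*85106 = 121/10 - 85106 = -850939/10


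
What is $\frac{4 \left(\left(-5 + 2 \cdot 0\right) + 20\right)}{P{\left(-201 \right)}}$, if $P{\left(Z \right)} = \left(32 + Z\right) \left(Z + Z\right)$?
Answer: $\frac{10}{11323} \approx 0.00088316$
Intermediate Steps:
$P{\left(Z \right)} = 2 Z \left(32 + Z\right)$ ($P{\left(Z \right)} = \left(32 + Z\right) 2 Z = 2 Z \left(32 + Z\right)$)
$\frac{4 \left(\left(-5 + 2 \cdot 0\right) + 20\right)}{P{\left(-201 \right)}} = \frac{4 \left(\left(-5 + 2 \cdot 0\right) + 20\right)}{2 \left(-201\right) \left(32 - 201\right)} = \frac{4 \left(\left(-5 + 0\right) + 20\right)}{2 \left(-201\right) \left(-169\right)} = \frac{4 \left(-5 + 20\right)}{67938} = 4 \cdot 15 \cdot \frac{1}{67938} = 60 \cdot \frac{1}{67938} = \frac{10}{11323}$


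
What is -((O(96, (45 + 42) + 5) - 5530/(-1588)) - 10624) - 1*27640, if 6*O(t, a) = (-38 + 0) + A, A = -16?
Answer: -13506323/794 ≈ -17010.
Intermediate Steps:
O(t, a) = -9 (O(t, a) = ((-38 + 0) - 16)/6 = (-38 - 16)/6 = (1/6)*(-54) = -9)
-((O(96, (45 + 42) + 5) - 5530/(-1588)) - 10624) - 1*27640 = -((-9 - 5530/(-1588)) - 10624) - 1*27640 = -((-9 - 5530*(-1/1588)) - 10624) - 27640 = -((-9 + 2765/794) - 10624) - 27640 = -(-4381/794 - 10624) - 27640 = -1*(-8439837/794) - 27640 = 8439837/794 - 27640 = -13506323/794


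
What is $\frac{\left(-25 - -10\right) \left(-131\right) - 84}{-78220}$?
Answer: $- \frac{1881}{78220} \approx -0.024048$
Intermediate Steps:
$\frac{\left(-25 - -10\right) \left(-131\right) - 84}{-78220} = \left(\left(-25 + 10\right) \left(-131\right) - 84\right) \left(- \frac{1}{78220}\right) = \left(\left(-15\right) \left(-131\right) - 84\right) \left(- \frac{1}{78220}\right) = \left(1965 - 84\right) \left(- \frac{1}{78220}\right) = 1881 \left(- \frac{1}{78220}\right) = - \frac{1881}{78220}$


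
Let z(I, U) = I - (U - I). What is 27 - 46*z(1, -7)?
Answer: -387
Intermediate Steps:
z(I, U) = -U + 2*I (z(I, U) = I + (I - U) = -U + 2*I)
27 - 46*z(1, -7) = 27 - 46*(-1*(-7) + 2*1) = 27 - 46*(7 + 2) = 27 - 46*9 = 27 - 414 = -387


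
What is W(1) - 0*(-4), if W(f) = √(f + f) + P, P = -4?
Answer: -4 + √2 ≈ -2.5858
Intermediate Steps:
W(f) = -4 + √2*√f (W(f) = √(f + f) - 4 = √(2*f) - 4 = √2*√f - 4 = -4 + √2*√f)
W(1) - 0*(-4) = (-4 + √2*√1) - 0*(-4) = (-4 + √2*1) - 8*0 = (-4 + √2) + 0 = -4 + √2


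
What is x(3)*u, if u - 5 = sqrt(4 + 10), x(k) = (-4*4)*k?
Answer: -240 - 48*sqrt(14) ≈ -419.60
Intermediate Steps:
x(k) = -16*k
u = 5 + sqrt(14) (u = 5 + sqrt(4 + 10) = 5 + sqrt(14) ≈ 8.7417)
x(3)*u = (-16*3)*(5 + sqrt(14)) = -48*(5 + sqrt(14)) = -240 - 48*sqrt(14)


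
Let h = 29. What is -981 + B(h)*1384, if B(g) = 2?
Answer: 1787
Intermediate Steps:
-981 + B(h)*1384 = -981 + 2*1384 = -981 + 2768 = 1787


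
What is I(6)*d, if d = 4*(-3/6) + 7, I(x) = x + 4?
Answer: 50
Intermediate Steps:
I(x) = 4 + x
d = 5 (d = 4*(-3*⅙) + 7 = 4*(-½) + 7 = -2 + 7 = 5)
I(6)*d = (4 + 6)*5 = 10*5 = 50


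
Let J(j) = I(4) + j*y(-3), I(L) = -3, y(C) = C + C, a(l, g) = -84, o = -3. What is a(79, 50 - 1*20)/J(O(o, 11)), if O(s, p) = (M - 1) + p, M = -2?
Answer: 28/17 ≈ 1.6471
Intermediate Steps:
y(C) = 2*C
O(s, p) = -3 + p (O(s, p) = (-2 - 1) + p = -3 + p)
J(j) = -3 - 6*j (J(j) = -3 + j*(2*(-3)) = -3 + j*(-6) = -3 - 6*j)
a(79, 50 - 1*20)/J(O(o, 11)) = -84/(-3 - 6*(-3 + 11)) = -84/(-3 - 6*8) = -84/(-3 - 48) = -84/(-51) = -84*(-1/51) = 28/17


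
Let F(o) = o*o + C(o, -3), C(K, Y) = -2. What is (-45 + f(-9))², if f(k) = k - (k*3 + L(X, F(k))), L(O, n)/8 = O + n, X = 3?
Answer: 466489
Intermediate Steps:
F(o) = -2 + o² (F(o) = o*o - 2 = o² - 2 = -2 + o²)
L(O, n) = 8*O + 8*n (L(O, n) = 8*(O + n) = 8*O + 8*n)
f(k) = -8 - 8*k² - 2*k (f(k) = k - (k*3 + (8*3 + 8*(-2 + k²))) = k - (3*k + (24 + (-16 + 8*k²))) = k - (3*k + (8 + 8*k²)) = k - (8 + 3*k + 8*k²) = k + (-8 - 8*k² - 3*k) = -8 - 8*k² - 2*k)
(-45 + f(-9))² = (-45 + (-8 - 8*(-9)² - 2*(-9)))² = (-45 + (-8 - 8*81 + 18))² = (-45 + (-8 - 648 + 18))² = (-45 - 638)² = (-683)² = 466489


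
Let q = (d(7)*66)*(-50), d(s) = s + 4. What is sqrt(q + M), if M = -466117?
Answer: I*sqrt(502417) ≈ 708.81*I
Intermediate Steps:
d(s) = 4 + s
q = -36300 (q = ((4 + 7)*66)*(-50) = (11*66)*(-50) = 726*(-50) = -36300)
sqrt(q + M) = sqrt(-36300 - 466117) = sqrt(-502417) = I*sqrt(502417)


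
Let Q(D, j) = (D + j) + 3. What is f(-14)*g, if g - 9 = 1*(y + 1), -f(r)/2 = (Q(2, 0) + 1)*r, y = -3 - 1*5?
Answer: 336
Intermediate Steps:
y = -8 (y = -3 - 5 = -8)
Q(D, j) = 3 + D + j
f(r) = -12*r (f(r) = -2*((3 + 2 + 0) + 1)*r = -2*(5 + 1)*r = -12*r)
g = 2 (g = 9 + 1*(-8 + 1) = 9 + 1*(-7) = 9 - 7 = 2)
f(-14)*g = -12*(-14)*2 = 168*2 = 336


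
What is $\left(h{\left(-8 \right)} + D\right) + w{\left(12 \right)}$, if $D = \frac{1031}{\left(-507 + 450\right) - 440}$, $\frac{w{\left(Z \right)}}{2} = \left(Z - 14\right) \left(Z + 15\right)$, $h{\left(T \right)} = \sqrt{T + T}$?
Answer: $- \frac{54707}{497} + 4 i \approx -110.07 + 4.0 i$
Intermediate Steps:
$h{\left(T \right)} = \sqrt{2} \sqrt{T}$ ($h{\left(T \right)} = \sqrt{2 T} = \sqrt{2} \sqrt{T}$)
$w{\left(Z \right)} = 2 \left(-14 + Z\right) \left(15 + Z\right)$ ($w{\left(Z \right)} = 2 \left(Z - 14\right) \left(Z + 15\right) = 2 \left(-14 + Z\right) \left(15 + Z\right)$)
$D = - \frac{1031}{497}$ ($D = \frac{1031}{-57 - 440} = \frac{1031}{-497} = 1031 \left(- \frac{1}{497}\right) = - \frac{1031}{497} \approx -2.0744$)
$\left(h{\left(-8 \right)} + D\right) + w{\left(12 \right)} = \left(\sqrt{2} \sqrt{-8} - \frac{1031}{497}\right) + \left(-420 + 2 \cdot 12 + 2 \cdot 12^{2}\right) = \left(\sqrt{2} \cdot 2 i \sqrt{2} - \frac{1031}{497}\right) + \left(-420 + 24 + 2 \cdot 144\right) = \left(4 i - \frac{1031}{497}\right) + \left(-420 + 24 + 288\right) = \left(- \frac{1031}{497} + 4 i\right) - 108 = - \frac{54707}{497} + 4 i$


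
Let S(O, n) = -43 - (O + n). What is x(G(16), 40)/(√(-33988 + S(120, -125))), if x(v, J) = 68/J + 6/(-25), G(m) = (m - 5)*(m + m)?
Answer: -73*I*√34026/1701300 ≈ -0.0079149*I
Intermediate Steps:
G(m) = 2*m*(-5 + m) (G(m) = (-5 + m)*(2*m) = 2*m*(-5 + m))
S(O, n) = -43 - O - n (S(O, n) = -43 + (-O - n) = -43 - O - n)
x(v, J) = -6/25 + 68/J (x(v, J) = 68/J + 6*(-1/25) = 68/J - 6/25 = -6/25 + 68/J)
x(G(16), 40)/(√(-33988 + S(120, -125))) = (-6/25 + 68/40)/(√(-33988 + (-43 - 1*120 - 1*(-125)))) = (-6/25 + 68*(1/40))/(√(-33988 + (-43 - 120 + 125))) = (-6/25 + 17/10)/(√(-33988 - 38)) = 73/(50*(√(-34026))) = 73/(50*((I*√34026))) = 73*(-I*√34026/34026)/50 = -73*I*√34026/1701300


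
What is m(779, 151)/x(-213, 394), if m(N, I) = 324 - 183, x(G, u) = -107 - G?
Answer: 141/106 ≈ 1.3302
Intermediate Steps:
m(N, I) = 141
m(779, 151)/x(-213, 394) = 141/(-107 - 1*(-213)) = 141/(-107 + 213) = 141/106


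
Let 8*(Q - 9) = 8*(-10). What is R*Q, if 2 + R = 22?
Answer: -20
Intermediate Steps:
R = 20 (R = -2 + 22 = 20)
Q = -1 (Q = 9 + (8*(-10))/8 = 9 + (1/8)*(-80) = 9 - 10 = -1)
R*Q = 20*(-1) = -20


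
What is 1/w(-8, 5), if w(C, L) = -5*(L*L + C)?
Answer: -1/85 ≈ -0.011765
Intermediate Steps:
w(C, L) = -5*C - 5*L**2 (w(C, L) = -5*(L**2 + C) = -5*(C + L**2) = -5*C - 5*L**2)
1/w(-8, 5) = 1/(-5*(-8) - 5*5**2) = 1/(40 - 5*25) = 1/(40 - 125) = 1/(-85) = -1/85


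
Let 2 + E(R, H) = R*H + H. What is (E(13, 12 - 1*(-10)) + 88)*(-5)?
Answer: -1970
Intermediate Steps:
E(R, H) = -2 + H + H*R (E(R, H) = -2 + (R*H + H) = -2 + (H*R + H) = -2 + (H + H*R) = -2 + H + H*R)
(E(13, 12 - 1*(-10)) + 88)*(-5) = ((-2 + (12 - 1*(-10)) + (12 - 1*(-10))*13) + 88)*(-5) = ((-2 + (12 + 10) + (12 + 10)*13) + 88)*(-5) = ((-2 + 22 + 22*13) + 88)*(-5) = ((-2 + 22 + 286) + 88)*(-5) = (306 + 88)*(-5) = 394*(-5) = -1970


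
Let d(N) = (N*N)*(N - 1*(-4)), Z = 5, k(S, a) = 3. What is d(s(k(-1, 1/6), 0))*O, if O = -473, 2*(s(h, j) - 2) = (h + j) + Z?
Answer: -170280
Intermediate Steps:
s(h, j) = 9/2 + h/2 + j/2 (s(h, j) = 2 + ((h + j) + 5)/2 = 2 + (5 + h + j)/2 = 2 + (5/2 + h/2 + j/2) = 9/2 + h/2 + j/2)
d(N) = N²*(4 + N) (d(N) = N²*(N + 4) = N²*(4 + N))
d(s(k(-1, 1/6), 0))*O = ((9/2 + (½)*3 + (½)*0)²*(4 + (9/2 + (½)*3 + (½)*0)))*(-473) = ((9/2 + 3/2 + 0)²*(4 + (9/2 + 3/2 + 0)))*(-473) = (6²*(4 + 6))*(-473) = (36*10)*(-473) = 360*(-473) = -170280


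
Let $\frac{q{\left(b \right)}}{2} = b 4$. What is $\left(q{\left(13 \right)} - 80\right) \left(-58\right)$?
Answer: $-1392$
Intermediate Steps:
$q{\left(b \right)} = 8 b$ ($q{\left(b \right)} = 2 b 4 = 2 \cdot 4 b = 8 b$)
$\left(q{\left(13 \right)} - 80\right) \left(-58\right) = \left(8 \cdot 13 - 80\right) \left(-58\right) = \left(104 - 80\right) \left(-58\right) = 24 \left(-58\right) = -1392$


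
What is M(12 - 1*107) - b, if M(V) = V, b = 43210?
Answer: -43305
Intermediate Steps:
M(12 - 1*107) - b = (12 - 1*107) - 1*43210 = (12 - 107) - 43210 = -95 - 43210 = -43305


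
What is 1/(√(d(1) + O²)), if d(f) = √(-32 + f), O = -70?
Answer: (4900 + I*√31)^(-½) ≈ 0.014286 - 8.12e-6*I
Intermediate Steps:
1/(√(d(1) + O²)) = 1/(√(√(-32 + 1) + (-70)²)) = 1/(√(√(-31) + 4900)) = 1/(√(I*√31 + 4900)) = 1/(√(4900 + I*√31)) = (4900 + I*√31)^(-½)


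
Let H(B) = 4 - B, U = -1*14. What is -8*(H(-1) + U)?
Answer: 72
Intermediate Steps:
U = -14
-8*(H(-1) + U) = -8*((4 - 1*(-1)) - 14) = -8*((4 + 1) - 14) = -8*(5 - 14) = -8*(-9) = 72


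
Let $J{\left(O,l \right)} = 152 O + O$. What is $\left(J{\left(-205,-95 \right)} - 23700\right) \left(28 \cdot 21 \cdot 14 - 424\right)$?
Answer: $-429947520$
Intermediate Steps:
$J{\left(O,l \right)} = 153 O$
$\left(J{\left(-205,-95 \right)} - 23700\right) \left(28 \cdot 21 \cdot 14 - 424\right) = \left(153 \left(-205\right) - 23700\right) \left(28 \cdot 21 \cdot 14 - 424\right) = \left(-31365 - 23700\right) \left(588 \cdot 14 - 424\right) = - 55065 \left(8232 - 424\right) = \left(-55065\right) 7808 = -429947520$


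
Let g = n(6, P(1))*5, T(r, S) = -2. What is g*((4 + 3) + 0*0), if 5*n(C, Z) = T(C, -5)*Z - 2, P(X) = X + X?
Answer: -42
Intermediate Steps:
P(X) = 2*X
n(C, Z) = -2/5 - 2*Z/5 (n(C, Z) = (-2*Z - 2)/5 = (-2 - 2*Z)/5 = -2/5 - 2*Z/5)
g = -6 (g = (-2/5 - 4/5)*5 = -6/5*5 = -6)
g*((4 + 3) + 0*0) = -6*((4 + 3) + 0*0) = -6*(7 + 0) = -6*7 = -42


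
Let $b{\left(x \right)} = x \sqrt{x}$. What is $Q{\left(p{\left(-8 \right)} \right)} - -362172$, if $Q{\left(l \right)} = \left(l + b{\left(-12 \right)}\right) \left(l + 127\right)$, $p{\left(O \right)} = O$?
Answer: $361220 - 2856 i \sqrt{3} \approx 3.6122 \cdot 10^{5} - 4946.7 i$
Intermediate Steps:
$b{\left(x \right)} = x^{\frac{3}{2}}$
$Q{\left(l \right)} = \left(127 + l\right) \left(l - 24 i \sqrt{3}\right)$ ($Q{\left(l \right)} = \left(l + \left(-12\right)^{\frac{3}{2}}\right) \left(l + 127\right) = \left(l - 24 i \sqrt{3}\right) \left(127 + l\right) = \left(127 + l\right) \left(l - 24 i \sqrt{3}\right)$)
$Q{\left(p{\left(-8 \right)} \right)} - -362172 = \left(\left(-8\right)^{2} + 127 \left(-8\right) - 3048 i \sqrt{3} - 24 i \left(-8\right) \sqrt{3}\right) - -362172 = \left(64 - 1016 - 3048 i \sqrt{3} + 192 i \sqrt{3}\right) + 362172 = \left(-952 - 2856 i \sqrt{3}\right) + 362172 = 361220 - 2856 i \sqrt{3}$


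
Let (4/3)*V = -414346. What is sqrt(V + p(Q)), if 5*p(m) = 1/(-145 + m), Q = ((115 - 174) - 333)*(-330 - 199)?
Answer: I*sqrt(1334443920777673090)/2072230 ≈ 557.46*I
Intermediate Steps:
V = -621519/2 (V = (3/4)*(-414346) = -621519/2 ≈ -3.1076e+5)
Q = 207368 (Q = (-59 - 333)*(-529) = -392*(-529) = 207368)
p(m) = 1/(5*(-145 + m))
sqrt(V + p(Q)) = sqrt(-621519/2 + 1/(5*(-145 + 207368))) = sqrt(-621519/2 + (1/5)/207223) = sqrt(-621519/2 + (1/5)*(1/207223)) = sqrt(-621519/2 + 1/1036115) = sqrt(-643965158683/2072230) = I*sqrt(1334443920777673090)/2072230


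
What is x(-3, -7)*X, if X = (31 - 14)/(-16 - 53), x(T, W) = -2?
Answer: 34/69 ≈ 0.49275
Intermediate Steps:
X = -17/69 (X = 17/(-69) = 17*(-1/69) = -17/69 ≈ -0.24638)
x(-3, -7)*X = -2*(-17/69) = 34/69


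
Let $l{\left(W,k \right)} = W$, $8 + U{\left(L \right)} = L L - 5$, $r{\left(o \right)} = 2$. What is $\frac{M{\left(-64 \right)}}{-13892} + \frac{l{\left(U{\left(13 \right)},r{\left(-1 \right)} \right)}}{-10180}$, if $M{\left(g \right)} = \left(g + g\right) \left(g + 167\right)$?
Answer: $\frac{8252873}{8838785} \approx 0.93371$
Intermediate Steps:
$U{\left(L \right)} = -13 + L^{2}$ ($U{\left(L \right)} = -8 + \left(L L - 5\right) = -8 + \left(L^{2} - 5\right) = -8 + \left(-5 + L^{2}\right) = -13 + L^{2}$)
$M{\left(g \right)} = 2 g \left(167 + g\right)$
$\frac{M{\left(-64 \right)}}{-13892} + \frac{l{\left(U{\left(13 \right)},r{\left(-1 \right)} \right)}}{-10180} = \frac{2 \left(-64\right) \left(167 - 64\right)}{-13892} + \frac{-13 + 13^{2}}{-10180} = 2 \left(-64\right) 103 \left(- \frac{1}{13892}\right) + \left(-13 + 169\right) \left(- \frac{1}{10180}\right) = \left(-13184\right) \left(- \frac{1}{13892}\right) + 156 \left(- \frac{1}{10180}\right) = \frac{3296}{3473} - \frac{39}{2545} = \frac{8252873}{8838785}$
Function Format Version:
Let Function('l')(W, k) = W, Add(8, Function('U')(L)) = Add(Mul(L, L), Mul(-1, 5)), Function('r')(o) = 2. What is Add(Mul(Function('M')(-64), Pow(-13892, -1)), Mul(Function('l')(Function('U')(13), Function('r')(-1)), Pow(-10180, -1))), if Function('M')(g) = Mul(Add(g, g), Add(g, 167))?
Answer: Rational(8252873, 8838785) ≈ 0.93371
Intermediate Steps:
Function('U')(L) = Add(-13, Pow(L, 2)) (Function('U')(L) = Add(-8, Add(Mul(L, L), Mul(-1, 5))) = Add(-8, Add(Pow(L, 2), -5)) = Add(-8, Add(-5, Pow(L, 2))) = Add(-13, Pow(L, 2)))
Function('M')(g) = Mul(2, g, Add(167, g)) (Function('M')(g) = Mul(Mul(2, g), Add(167, g)) = Mul(2, g, Add(167, g)))
Add(Mul(Function('M')(-64), Pow(-13892, -1)), Mul(Function('l')(Function('U')(13), Function('r')(-1)), Pow(-10180, -1))) = Add(Mul(Mul(2, -64, Add(167, -64)), Pow(-13892, -1)), Mul(Add(-13, Pow(13, 2)), Pow(-10180, -1))) = Add(Mul(Mul(2, -64, 103), Rational(-1, 13892)), Mul(Add(-13, 169), Rational(-1, 10180))) = Add(Mul(-13184, Rational(-1, 13892)), Mul(156, Rational(-1, 10180))) = Add(Rational(3296, 3473), Rational(-39, 2545)) = Rational(8252873, 8838785)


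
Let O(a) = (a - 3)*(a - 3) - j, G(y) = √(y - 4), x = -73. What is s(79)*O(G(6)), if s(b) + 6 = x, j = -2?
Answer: -1027 + 474*√2 ≈ -356.66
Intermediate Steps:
s(b) = -79 (s(b) = -6 - 73 = -79)
G(y) = √(-4 + y)
O(a) = 2 + (-3 + a)² (O(a) = (a - 3)*(a - 3) - 1*(-2) = (-3 + a)*(-3 + a) + 2 = (-3 + a)² + 2 = 2 + (-3 + a)²)
s(79)*O(G(6)) = -79*(2 + (-3 + √(-4 + 6))²) = -79*(2 + (-3 + √2)²) = -158 - 79*(-3 + √2)²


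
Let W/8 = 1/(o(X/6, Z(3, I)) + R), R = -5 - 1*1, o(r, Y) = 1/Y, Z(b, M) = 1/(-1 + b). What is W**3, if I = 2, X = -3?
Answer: -8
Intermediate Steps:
R = -6 (R = -5 - 1 = -6)
W = -2 (W = 8/(1/(1/(-1 + 3)) - 6) = 8/(1/(1/2) - 6) = 8/(2 - 6) = 8/(-4) = 8*(-1/4) = -2)
W**3 = (-2)**3 = -8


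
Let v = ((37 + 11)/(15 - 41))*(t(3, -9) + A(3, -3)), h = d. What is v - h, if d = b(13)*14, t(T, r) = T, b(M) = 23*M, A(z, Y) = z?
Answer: -54562/13 ≈ -4197.1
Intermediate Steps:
d = 4186 (d = (23*13)*14 = 299*14 = 4186)
h = 4186
v = -144/13 (v = ((37 + 11)/(15 - 41))*(3 + 3) = (48/(-26))*6 = (48*(-1/26))*6 = -24/13*6 = -144/13 ≈ -11.077)
v - h = -144/13 - 1*4186 = -144/13 - 4186 = -54562/13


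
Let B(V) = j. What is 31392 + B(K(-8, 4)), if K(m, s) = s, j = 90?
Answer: 31482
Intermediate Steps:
B(V) = 90
31392 + B(K(-8, 4)) = 31392 + 90 = 31482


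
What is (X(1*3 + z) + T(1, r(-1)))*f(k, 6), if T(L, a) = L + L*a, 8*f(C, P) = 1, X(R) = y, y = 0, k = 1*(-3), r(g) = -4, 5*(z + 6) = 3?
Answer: -3/8 ≈ -0.37500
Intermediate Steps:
z = -27/5 (z = -6 + (⅕)*3 = -6 + ⅗ = -27/5 ≈ -5.4000)
k = -3
X(R) = 0
f(C, P) = ⅛ (f(C, P) = (⅛)*1 = ⅛)
(X(1*3 + z) + T(1, r(-1)))*f(k, 6) = (0 + 1*(1 - 4))*(⅛) = (0 + 1*(-3))*(⅛) = (0 - 3)*(⅛) = -3*⅛ = -3/8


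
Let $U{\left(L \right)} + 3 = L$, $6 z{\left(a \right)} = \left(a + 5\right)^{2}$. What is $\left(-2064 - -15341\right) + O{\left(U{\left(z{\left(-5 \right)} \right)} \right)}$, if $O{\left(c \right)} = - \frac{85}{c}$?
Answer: $\frac{39916}{3} \approx 13305.0$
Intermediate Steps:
$z{\left(a \right)} = \frac{\left(5 + a\right)^{2}}{6}$ ($z{\left(a \right)} = \frac{\left(a + 5\right)^{2}}{6} = \frac{\left(5 + a\right)^{2}}{6}$)
$U{\left(L \right)} = -3 + L$
$\left(-2064 - -15341\right) + O{\left(U{\left(z{\left(-5 \right)} \right)} \right)} = \left(-2064 - -15341\right) - \frac{85}{-3 + \frac{\left(5 - 5\right)^{2}}{6}} = \left(-2064 + 15341\right) - \frac{85}{-3 + \frac{0^{2}}{6}} = 13277 - \frac{85}{-3 + \frac{1}{6} \cdot 0} = 13277 - \frac{85}{-3 + 0} = 13277 - \frac{85}{-3} = 13277 - - \frac{85}{3} = 13277 + \frac{85}{3} = \frac{39916}{3}$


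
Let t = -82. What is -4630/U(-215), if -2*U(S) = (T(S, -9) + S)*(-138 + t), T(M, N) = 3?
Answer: 463/2332 ≈ 0.19854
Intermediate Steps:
U(S) = 330 + 110*S (U(S) = -(3 + S)*(-138 - 82)/2 = -(3 + S)*(-220)/2 = -(-660 - 220*S)/2 = 330 + 110*S)
-4630/U(-215) = -4630/(330 + 110*(-215)) = -4630/(330 - 23650) = -4630/(-23320) = -4630*(-1/23320) = 463/2332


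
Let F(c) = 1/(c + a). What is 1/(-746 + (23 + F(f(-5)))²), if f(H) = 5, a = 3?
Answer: -64/13519 ≈ -0.0047341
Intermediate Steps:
F(c) = 1/(3 + c) (F(c) = 1/(c + 3) = 1/(3 + c))
1/(-746 + (23 + F(f(-5)))²) = 1/(-746 + (23 + 1/(3 + 5))²) = 1/(-746 + (23 + 1/8)²) = 1/(-746 + (23 + ⅛)²) = 1/(-746 + (185/8)²) = 1/(-746 + 34225/64) = 1/(-13519/64) = -64/13519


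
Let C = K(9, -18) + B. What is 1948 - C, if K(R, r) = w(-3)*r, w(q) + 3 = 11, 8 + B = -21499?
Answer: 23599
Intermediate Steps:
B = -21507 (B = -8 - 21499 = -21507)
w(q) = 8 (w(q) = -3 + 11 = 8)
K(R, r) = 8*r
C = -21651 (C = 8*(-18) - 21507 = -144 - 21507 = -21651)
1948 - C = 1948 - 1*(-21651) = 1948 + 21651 = 23599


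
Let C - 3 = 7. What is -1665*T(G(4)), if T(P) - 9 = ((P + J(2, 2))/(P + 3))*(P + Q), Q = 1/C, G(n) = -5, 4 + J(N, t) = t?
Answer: 54279/4 ≈ 13570.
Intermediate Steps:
C = 10 (C = 3 + 7 = 10)
J(N, t) = -4 + t
Q = 1/10 ≈ 0.10000
T(P) = 9 + (-2 + P)*(1/10 + P)/(3 + P) (T(P) = 9 + ((P + (-4 + 2))/(P + 3))*(P + 1/10) = 9 + ((P - 2)/(3 + P))*(1/10 + P) = 9 + ((-2 + P)/(3 + P))*(1/10 + P) = 9 + (-2 + P)*(1/10 + P)/(3 + P))
-1665*T(G(4)) = -333*(268 + 10*(-5)**2 + 71*(-5))/(2*(3 - 5)) = -333*(268 + 10*25 - 355)/(2*(-2)) = -333*(-1)*(268 + 250 - 355)/(2*2) = -333*(-1)*163/(2*2) = -1665*(-163/20) = 54279/4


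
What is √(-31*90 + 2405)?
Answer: I*√385 ≈ 19.621*I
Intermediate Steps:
√(-31*90 + 2405) = √(-2790 + 2405) = √(-385) = I*√385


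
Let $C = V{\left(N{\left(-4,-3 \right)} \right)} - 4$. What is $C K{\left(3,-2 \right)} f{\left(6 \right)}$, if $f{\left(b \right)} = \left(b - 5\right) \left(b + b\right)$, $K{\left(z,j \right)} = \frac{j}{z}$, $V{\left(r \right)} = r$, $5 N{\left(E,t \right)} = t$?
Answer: $\frac{184}{5} \approx 36.8$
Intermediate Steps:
$N{\left(E,t \right)} = \frac{t}{5}$
$C = - \frac{23}{5}$ ($C = \frac{1}{5} \left(-3\right) - 4 = - \frac{3}{5} - 4 = - \frac{23}{5} \approx -4.6$)
$f{\left(b \right)} = 2 b \left(-5 + b\right)$ ($f{\left(b \right)} = \left(-5 + b\right) 2 b = 2 b \left(-5 + b\right)$)
$C K{\left(3,-2 \right)} f{\left(6 \right)} = - \frac{23 \left(- \frac{2}{3}\right)}{5} \cdot 2 \cdot 6 \left(-5 + 6\right) = - \frac{23 \left(\left(-2\right) \frac{1}{3}\right)}{5} \cdot 2 \cdot 6 \cdot 1 = \left(- \frac{23}{5}\right) \left(- \frac{2}{3}\right) 12 = \frac{46}{15} \cdot 12 = \frac{184}{5}$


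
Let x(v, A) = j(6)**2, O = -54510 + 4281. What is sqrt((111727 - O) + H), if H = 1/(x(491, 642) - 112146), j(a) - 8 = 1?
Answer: sqrt(2033934827512035)/112065 ≈ 402.44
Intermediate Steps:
j(a) = 9 (j(a) = 8 + 1 = 9)
O = -50229
x(v, A) = 81 (x(v, A) = 9**2 = 81)
H = -1/112065 (H = 1/(81 - 112146) = 1/(-112065) = -1/112065 ≈ -8.9234e-6)
sqrt((111727 - O) + H) = sqrt((111727 - 1*(-50229)) - 1/112065) = sqrt((111727 + 50229) - 1/112065) = sqrt(161956 - 1/112065) = sqrt(18149599139/112065) = sqrt(2033934827512035)/112065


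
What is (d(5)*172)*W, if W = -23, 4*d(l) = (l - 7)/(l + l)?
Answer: 989/5 ≈ 197.80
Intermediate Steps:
d(l) = (-7 + l)/(8*l) (d(l) = ((l - 7)/(l + l))/4 = ((-7 + l)/((2*l)))/4 = ((-7 + l)*(1/(2*l)))/4 = ((-7 + l)/(2*l))/4 = (-7 + l)/(8*l))
(d(5)*172)*W = (((1/8)*(-7 + 5)/5)*172)*(-23) = (((1/8)*(1/5)*(-2))*172)*(-23) = -1/20*172*(-23) = -43/5*(-23) = 989/5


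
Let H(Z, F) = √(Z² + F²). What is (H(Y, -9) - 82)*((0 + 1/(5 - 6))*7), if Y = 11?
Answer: 574 - 7*√202 ≈ 474.51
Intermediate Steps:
H(Z, F) = √(F² + Z²)
(H(Y, -9) - 82)*((0 + 1/(5 - 6))*7) = (√((-9)² + 11²) - 82)*((0 + 1/(5 - 6))*7) = (√(81 + 121) - 82)*((0 + 1/(-1))*7) = (√202 - 82)*((0 - 1)*7) = (-82 + √202)*(-1*7) = (-82 + √202)*(-7) = 574 - 7*√202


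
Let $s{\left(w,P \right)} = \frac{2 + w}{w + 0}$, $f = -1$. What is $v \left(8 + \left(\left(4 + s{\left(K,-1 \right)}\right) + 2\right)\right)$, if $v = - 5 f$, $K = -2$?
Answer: $70$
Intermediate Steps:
$s{\left(w,P \right)} = \frac{2 + w}{w}$
$v = 5$ ($v = \left(-5\right) \left(-1\right) = 5$)
$v \left(8 + \left(\left(4 + s{\left(K,-1 \right)}\right) + 2\right)\right) = 5 \left(8 + \left(\left(4 + \frac{2 - 2}{-2}\right) + 2\right)\right) = 5 \left(8 + \left(\left(4 - 0\right) + 2\right)\right) = 5 \left(8 + \left(\left(4 + 0\right) + 2\right)\right) = 5 \left(8 + \left(4 + 2\right)\right) = 5 \left(8 + 6\right) = 5 \cdot 14 = 70$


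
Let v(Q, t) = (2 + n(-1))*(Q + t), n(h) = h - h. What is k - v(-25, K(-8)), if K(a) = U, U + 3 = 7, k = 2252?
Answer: 2294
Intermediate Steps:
n(h) = 0
U = 4 (U = -3 + 7 = 4)
K(a) = 4
v(Q, t) = 2*Q + 2*t (v(Q, t) = (2 + 0)*(Q + t) = 2*(Q + t) = 2*Q + 2*t)
k - v(-25, K(-8)) = 2252 - (2*(-25) + 2*4) = 2252 - (-50 + 8) = 2252 - 1*(-42) = 2252 + 42 = 2294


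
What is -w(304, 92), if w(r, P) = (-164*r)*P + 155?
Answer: 4586597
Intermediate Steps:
w(r, P) = 155 - 164*P*r (w(r, P) = -164*P*r + 155 = 155 - 164*P*r)
-w(304, 92) = -(155 - 164*92*304) = -(155 - 4586752) = -1*(-4586597) = 4586597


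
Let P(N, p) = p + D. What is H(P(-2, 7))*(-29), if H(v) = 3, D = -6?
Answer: -87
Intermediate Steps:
P(N, p) = -6 + p (P(N, p) = p - 6 = -6 + p)
H(P(-2, 7))*(-29) = 3*(-29) = -87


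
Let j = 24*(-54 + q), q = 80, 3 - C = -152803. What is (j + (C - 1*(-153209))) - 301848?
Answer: 4791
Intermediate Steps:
C = 152806 (C = 3 - 1*(-152803) = 3 + 152803 = 152806)
j = 624 (j = 24*(-54 + 80) = 24*26 = 624)
(j + (C - 1*(-153209))) - 301848 = (624 + (152806 - 1*(-153209))) - 301848 = (624 + (152806 + 153209)) - 301848 = (624 + 306015) - 301848 = 306639 - 301848 = 4791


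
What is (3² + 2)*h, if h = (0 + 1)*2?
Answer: 22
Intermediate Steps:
h = 2 (h = 1*2 = 2)
(3² + 2)*h = (3² + 2)*2 = (9 + 2)*2 = 11*2 = 22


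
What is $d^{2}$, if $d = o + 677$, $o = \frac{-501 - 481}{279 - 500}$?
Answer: $\frac{22680058801}{48841} \approx 4.6437 \cdot 10^{5}$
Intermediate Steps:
$o = \frac{982}{221}$ ($o = - \frac{982}{-221} = \left(-982\right) \left(- \frac{1}{221}\right) = \frac{982}{221} \approx 4.4434$)
$d = \frac{150599}{221}$ ($d = \frac{982}{221} + 677 = \frac{150599}{221} \approx 681.44$)
$d^{2} = \left(\frac{150599}{221}\right)^{2} = \frac{22680058801}{48841}$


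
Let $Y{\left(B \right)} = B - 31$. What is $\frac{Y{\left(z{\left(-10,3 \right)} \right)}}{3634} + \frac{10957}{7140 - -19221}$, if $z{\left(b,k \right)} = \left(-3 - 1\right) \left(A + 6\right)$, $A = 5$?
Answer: $\frac{37840663}{95795874} \approx 0.39501$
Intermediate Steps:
$z{\left(b,k \right)} = -44$ ($z{\left(b,k \right)} = \left(-3 - 1\right) \left(5 + 6\right) = \left(-4\right) 11 = -44$)
$Y{\left(B \right)} = -31 + B$
$\frac{Y{\left(z{\left(-10,3 \right)} \right)}}{3634} + \frac{10957}{7140 - -19221} = \frac{-31 - 44}{3634} + \frac{10957}{7140 - -19221} = \left(-75\right) \frac{1}{3634} + \frac{10957}{7140 + 19221} = - \frac{75}{3634} + \frac{10957}{26361} = \frac{37840663}{95795874}$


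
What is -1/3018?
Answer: -1/3018 ≈ -0.00033135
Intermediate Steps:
-1/3018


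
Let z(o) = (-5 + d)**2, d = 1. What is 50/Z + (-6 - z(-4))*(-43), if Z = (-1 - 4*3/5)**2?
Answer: 274644/289 ≈ 950.33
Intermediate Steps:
Z = 289/25 (Z = (-1 - 12*1/5)**2 = (-1 - 12/5)**2 = (-17/5)**2 = 289/25 ≈ 11.560)
z(o) = 16 (z(o) = (-5 + 1)**2 = (-4)**2 = 16)
50/Z + (-6 - z(-4))*(-43) = 50/(289/25) + (-6 - 1*16)*(-43) = 50*(25/289) + (-6 - 16)*(-43) = 1250/289 - 22*(-43) = 1250/289 + 946 = 274644/289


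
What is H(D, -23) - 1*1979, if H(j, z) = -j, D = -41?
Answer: -1938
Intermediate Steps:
H(D, -23) - 1*1979 = -1*(-41) - 1*1979 = 41 - 1979 = -1938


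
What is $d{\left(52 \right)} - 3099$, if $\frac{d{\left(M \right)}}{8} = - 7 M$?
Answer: $-6011$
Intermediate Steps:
$d{\left(M \right)} = - 56 M$ ($d{\left(M \right)} = 8 \left(- 7 M\right) = - 56 M$)
$d{\left(52 \right)} - 3099 = \left(-56\right) 52 - 3099 = -2912 - 3099 = -6011$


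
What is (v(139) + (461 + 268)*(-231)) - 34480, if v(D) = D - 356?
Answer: -203096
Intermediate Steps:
v(D) = -356 + D
(v(139) + (461 + 268)*(-231)) - 34480 = ((-356 + 139) + (461 + 268)*(-231)) - 34480 = (-217 + 729*(-231)) - 34480 = (-217 - 168399) - 34480 = -168616 - 34480 = -203096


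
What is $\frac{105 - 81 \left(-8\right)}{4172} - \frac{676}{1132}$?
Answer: $- \frac{491969}{1180676} \approx -0.41668$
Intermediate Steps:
$\frac{105 - 81 \left(-8\right)}{4172} - \frac{676}{1132} = \left(105 - -648\right) \frac{1}{4172} - \frac{169}{283} = \left(105 + 648\right) \frac{1}{4172} - \frac{169}{283} = 753 \cdot \frac{1}{4172} - \frac{169}{283} = \frac{753}{4172} - \frac{169}{283} = - \frac{491969}{1180676}$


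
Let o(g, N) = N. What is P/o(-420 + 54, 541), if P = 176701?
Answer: 176701/541 ≈ 326.62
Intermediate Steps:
P/o(-420 + 54, 541) = 176701/541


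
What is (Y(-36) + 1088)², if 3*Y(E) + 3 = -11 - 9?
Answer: 10504081/9 ≈ 1.1671e+6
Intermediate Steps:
Y(E) = -23/3 (Y(E) = -1 + (-11 - 9)/3 = -1 + (⅓)*(-20) = -1 - 20/3 = -23/3)
(Y(-36) + 1088)² = (-23/3 + 1088)² = (3241/3)² = 10504081/9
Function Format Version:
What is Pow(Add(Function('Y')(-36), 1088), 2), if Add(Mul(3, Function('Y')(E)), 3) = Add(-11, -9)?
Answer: Rational(10504081, 9) ≈ 1.1671e+6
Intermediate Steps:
Function('Y')(E) = Rational(-23, 3) (Function('Y')(E) = Add(-1, Mul(Rational(1, 3), Add(-11, -9))) = Add(-1, Mul(Rational(1, 3), -20)) = Add(-1, Rational(-20, 3)) = Rational(-23, 3))
Pow(Add(Function('Y')(-36), 1088), 2) = Pow(Add(Rational(-23, 3), 1088), 2) = Pow(Rational(3241, 3), 2) = Rational(10504081, 9)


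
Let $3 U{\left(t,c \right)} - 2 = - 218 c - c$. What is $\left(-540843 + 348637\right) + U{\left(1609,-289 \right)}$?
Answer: $- \frac{513325}{3} \approx -1.7111 \cdot 10^{5}$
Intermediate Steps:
$U{\left(t,c \right)} = \frac{2}{3} - 73 c$ ($U{\left(t,c \right)} = \frac{2}{3} + \frac{- 218 c - c}{3} = \frac{2}{3} + \frac{\left(-219\right) c}{3} = \frac{2}{3} - 73 c$)
$\left(-540843 + 348637\right) + U{\left(1609,-289 \right)} = \left(-540843 + 348637\right) + \left(\frac{2}{3} - -21097\right) = -192206 + \left(\frac{2}{3} + 21097\right) = -192206 + \frac{63293}{3} = - \frac{513325}{3}$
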